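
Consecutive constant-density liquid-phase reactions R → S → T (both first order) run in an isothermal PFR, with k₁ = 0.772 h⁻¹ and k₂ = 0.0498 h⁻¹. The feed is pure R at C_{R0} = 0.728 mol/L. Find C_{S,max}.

For a first-order series the maximum intermediate yield is C_{S,max}/C_{R0} = (k₁/k₂)^[k₂/(k₂−k₁)].
= (0.772/0.0498)^(0.0498/(0.0498−0.772)) = (15.50)^(-0.06896) = 0.8278.
C_{S,max} = 0.8278×0.728 = 0.603 mol/L.

0.603 mol/L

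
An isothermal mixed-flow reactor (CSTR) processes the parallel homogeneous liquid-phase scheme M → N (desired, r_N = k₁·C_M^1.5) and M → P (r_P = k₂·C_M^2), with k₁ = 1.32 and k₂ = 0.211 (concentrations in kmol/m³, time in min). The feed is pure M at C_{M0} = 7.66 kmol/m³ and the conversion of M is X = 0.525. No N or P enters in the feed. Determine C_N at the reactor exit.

Exit C_M = C_{M0}(1−X) = 7.66×0.475 = 3.639 kmol/m³.
A CSTR operates uniformly at the exit composition, giving r_N = 9.161 and r_P = 2.793 (each k·C_M^n at C_M = 3.639).
Fraction of consumed M going to N: r_N/(r_N+r_P) = 0.7663.
C_N = 0.7663·C_{M0}·X = 0.7663×7.66×0.525 = 3.08 kmol/m³.

3.08 kmol/m³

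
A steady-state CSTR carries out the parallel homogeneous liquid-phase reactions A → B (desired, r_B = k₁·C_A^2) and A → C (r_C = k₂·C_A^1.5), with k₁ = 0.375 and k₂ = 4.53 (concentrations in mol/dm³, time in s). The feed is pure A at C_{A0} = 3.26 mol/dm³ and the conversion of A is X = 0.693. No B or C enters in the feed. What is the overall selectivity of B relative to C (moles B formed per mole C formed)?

Exit C_A = C_{A0}(1−X) = 3.26×0.307 = 1.001 mol/dm³.
A CSTR operates uniformly at the exit composition, giving r_B = 0.3756 and r_C = 4.536 (each k·C_A^n at C_A = 1.001).
Overall selectivity = C_B/C_C = r_Bτ/(r_Cτ) = r_B/r_C = 0.0828.

0.0828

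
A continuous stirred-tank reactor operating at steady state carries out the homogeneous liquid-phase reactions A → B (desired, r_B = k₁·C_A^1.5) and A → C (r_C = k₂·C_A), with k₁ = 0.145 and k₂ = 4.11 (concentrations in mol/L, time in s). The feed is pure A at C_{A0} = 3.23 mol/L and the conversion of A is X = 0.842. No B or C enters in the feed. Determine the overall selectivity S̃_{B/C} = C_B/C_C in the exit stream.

0.0252

Exit C_A = C_{A0}(1−X) = 3.23×0.158 = 0.5103 mol/L.
In a CSTR the entire volume is at exit conditions, so r_B = 0.145×0.5103^1.5 = 0.05286 and r_C = 4.11×0.5103 = 2.097.
Overall selectivity = C_B/C_C = r_Bτ/(r_Cτ) = r_B/r_C = 0.0252.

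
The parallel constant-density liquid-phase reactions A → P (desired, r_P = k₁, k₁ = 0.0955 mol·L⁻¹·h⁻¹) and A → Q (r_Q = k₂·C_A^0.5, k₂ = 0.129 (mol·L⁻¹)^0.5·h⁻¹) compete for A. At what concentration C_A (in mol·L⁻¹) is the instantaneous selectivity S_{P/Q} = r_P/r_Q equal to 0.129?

S_{P/Q} = (k₁/k₂)·C_A^-0.5 ⇒ C_A = (S·k₂/k₁)^(-2).
= (0.129×0.129/0.0955)^(-2) = (0.1743)^(-2) = 32.9 mol·L⁻¹.

32.9 mol·L⁻¹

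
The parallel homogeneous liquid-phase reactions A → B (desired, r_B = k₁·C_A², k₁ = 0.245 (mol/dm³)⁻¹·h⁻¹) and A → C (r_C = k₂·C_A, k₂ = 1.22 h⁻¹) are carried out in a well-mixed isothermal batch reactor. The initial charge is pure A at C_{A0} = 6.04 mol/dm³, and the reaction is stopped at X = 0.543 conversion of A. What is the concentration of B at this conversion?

1.52 mol/dm³

C_A = C_{A0}(1−X) = 2.760 mol/dm³.
Along a PFR/batch, dC_C/dC_A = −r_C/(r_B+r_C) = −k₂/(k₂+k₁·C_A).
Integrating from C_{A0} to C_A: C_C = (1.22/0.245)·ln[(1.22+0.245·6.04)/(1.22+0.245·2.76)] = 4.980·ln(2.700/1.896) = 1.759 mol/dm³.
Then C_B = (C_{A0}−C_A) − C_C = 3.280 − 1.759 = 1.520 mol/dm³.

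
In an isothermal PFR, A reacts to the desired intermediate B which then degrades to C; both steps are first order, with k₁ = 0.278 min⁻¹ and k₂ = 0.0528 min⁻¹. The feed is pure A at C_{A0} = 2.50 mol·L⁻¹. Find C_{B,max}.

For a first-order series the maximum intermediate yield is C_{B,max}/C_{A0} = (k₁/k₂)^[k₂/(k₂−k₁)].
= (0.278/0.0528)^(0.0528/(0.0528−0.278)) = (5.265)^(-0.2345) = 0.6774.
C_{B,max} = 0.6774×2.50 = 1.69 mol·L⁻¹.

1.69 mol·L⁻¹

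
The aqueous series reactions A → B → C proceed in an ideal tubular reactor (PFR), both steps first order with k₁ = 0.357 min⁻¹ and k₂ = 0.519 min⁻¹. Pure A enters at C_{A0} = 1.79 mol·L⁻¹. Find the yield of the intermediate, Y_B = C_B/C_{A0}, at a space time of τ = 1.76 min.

0.292

For first-order series with pure A initially, C_B(τ) = k₁C_{A0}/(k₂−k₁)·(e^(−k₁τ) − e^(−k₂τ)).
e^(−k₁τ) = e^(−0.357×1.76) = e^(−0.6283) = 0.5335; e^(−k₂τ) = e^(−0.9134) = 0.4011.
C_B = 0.357×1.79/(0.519−0.357) × (0.5335−0.4011) = 3.945×0.1323 = 0.5221 mol·L⁻¹.
Y_B = C_B/C_{A0} = 0.5221/1.79 = 0.292.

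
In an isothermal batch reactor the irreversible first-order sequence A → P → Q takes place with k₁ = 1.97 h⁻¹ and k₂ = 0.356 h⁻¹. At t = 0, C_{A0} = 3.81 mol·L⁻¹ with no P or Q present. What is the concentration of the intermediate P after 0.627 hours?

Solving the coupled first-order balances gives C_P(t) = [k₁/(k₂−k₁)]·C_{A0}·(e^(−k₁t) − e^(−k₂t)).
e^(−k₁t) = e^(−1.97×0.627) = e^(−1.235) = 0.2908; e^(−k₂t) = e^(−0.2232) = 0.7999.
C_P = 1.97×3.81/(0.356−1.97) × (0.2908−0.7999) = (-4.650)×(-0.5092) = 2.368 mol·L⁻¹.

2.37 mol·L⁻¹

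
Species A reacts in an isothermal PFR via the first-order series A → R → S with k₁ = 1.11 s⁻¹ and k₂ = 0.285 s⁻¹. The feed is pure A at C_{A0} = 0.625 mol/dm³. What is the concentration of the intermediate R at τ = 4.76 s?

Solving the coupled first-order balances gives C_R(τ) = [k₁/(k₂−k₁)]·C_{A0}·(e^(−k₁τ) − e^(−k₂τ)).
e^(−k₁τ) = e^(−1.11×4.76) = e^(−5.284) = 0.005074; e^(−k₂τ) = e^(−1.357) = 0.2575.
C_R = 1.11×0.625/(0.285−1.11) × (0.005074−0.2575) = (-0.8409)×(-0.2525) = 0.2123 mol/dm³.

0.212 mol/dm³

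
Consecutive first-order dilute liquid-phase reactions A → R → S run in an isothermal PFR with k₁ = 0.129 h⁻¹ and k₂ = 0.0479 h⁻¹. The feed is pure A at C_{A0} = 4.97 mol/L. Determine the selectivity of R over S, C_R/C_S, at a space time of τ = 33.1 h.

0.445

Solving the coupled first-order balances gives C_R(τ) = [k₁/(k₂−k₁)]·C_{A0}·(e^(−k₁τ) − e^(−k₂τ)).
e^(−k₁τ) = e^(−0.129×33.1) = e^(−4.270) = 0.01398; e^(−k₂τ) = e^(−1.585) = 0.2048.
C_R = 0.129×4.97/(0.0479−0.129) × (0.01398−0.2048) = (-7.905)×(-0.1909) = 1.509 mol/L.
C_A = C_{A0}e^(−k₁τ) = 0.06950 mol/L, so C_S = C_{A0}−C_A−C_R = 3.392 mol/L; C_R/C_S = 0.445.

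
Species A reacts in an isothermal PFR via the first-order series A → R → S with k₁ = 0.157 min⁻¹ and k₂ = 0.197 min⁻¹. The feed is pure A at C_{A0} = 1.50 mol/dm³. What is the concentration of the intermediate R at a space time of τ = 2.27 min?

0.358 mol/dm³

Solving the coupled first-order balances gives C_R(τ) = [k₁/(k₂−k₁)]·C_{A0}·(e^(−k₁τ) − e^(−k₂τ)).
e^(−k₁τ) = e^(−0.157×2.27) = e^(−0.3564) = 0.7002; e^(−k₂τ) = e^(−0.4472) = 0.6394.
C_R = 0.157×1.50/(0.197−0.157) × (0.7002−0.6394) = 5.887×0.06078 = 0.3578 mol/dm³.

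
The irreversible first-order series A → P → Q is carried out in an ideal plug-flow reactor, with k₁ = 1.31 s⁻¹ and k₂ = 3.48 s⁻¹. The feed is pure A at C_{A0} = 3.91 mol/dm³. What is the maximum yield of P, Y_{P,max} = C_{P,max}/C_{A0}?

For a first-order series the maximum intermediate yield is C_{P,max}/C_{A0} = (k₁/k₂)^[k₂/(k₂−k₁)].
= (1.31/3.48)^(3.48/(3.48−1.31)) = (0.3764)^(1.604) = 0.2087.

0.209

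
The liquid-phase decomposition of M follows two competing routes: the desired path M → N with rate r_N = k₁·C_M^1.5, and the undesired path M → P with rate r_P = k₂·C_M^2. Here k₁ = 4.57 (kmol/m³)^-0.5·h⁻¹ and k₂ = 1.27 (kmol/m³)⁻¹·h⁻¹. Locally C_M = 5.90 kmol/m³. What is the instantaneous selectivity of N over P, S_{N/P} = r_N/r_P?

S_{N/P} = r_N/r_P = (k₁·C_M^1.5)/(k₂·C_M^2) = (k₁/k₂)·C_M^-0.5.
= (4.57×5.900^1.5) / (1.27×5.900^2) = 65.49/44.21 = 1.48.
The undesired path is higher order in M, so low C_M (CSTR or dilute feed) favours N.

1.48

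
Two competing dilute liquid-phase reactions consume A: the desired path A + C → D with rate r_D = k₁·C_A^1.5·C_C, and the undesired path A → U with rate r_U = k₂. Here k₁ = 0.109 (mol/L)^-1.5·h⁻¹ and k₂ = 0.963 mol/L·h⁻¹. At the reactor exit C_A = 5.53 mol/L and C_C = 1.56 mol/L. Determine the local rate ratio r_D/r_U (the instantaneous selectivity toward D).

S_{D/U} = r_D/r_U = (k₁·C_A^1.5·C_C)/(k₂) = (k₁/k₂)·C_A^1.5·C_C.
= (0.109×5.530^1.5×1.560) / (0.963) = 2.211/0.9630 = 2.30.
Since the desired path is higher order in A, keeping C_A high (PFR or concentrated feed) favours D.

2.30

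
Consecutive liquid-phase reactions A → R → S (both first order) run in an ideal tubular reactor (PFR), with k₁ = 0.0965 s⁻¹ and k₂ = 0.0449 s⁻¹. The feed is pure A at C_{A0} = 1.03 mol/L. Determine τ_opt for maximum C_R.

14.8 s

For first-order series the maximum of C_R occurs at τ_opt = ln(k₂/k₁)/(k₂−k₁).
= ln(0.0449/0.0965)/(0.0449−0.0965) = ln(0.4653)/-0.05160 = -0.7651/-0.05160 = 14.8 s.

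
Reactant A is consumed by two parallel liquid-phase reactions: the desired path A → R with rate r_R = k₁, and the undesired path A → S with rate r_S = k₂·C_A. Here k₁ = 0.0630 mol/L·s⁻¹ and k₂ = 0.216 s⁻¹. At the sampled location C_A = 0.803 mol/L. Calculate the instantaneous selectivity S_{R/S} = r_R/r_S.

S_{R/S} = r_R/r_S = (k₁)/(k₂·C_A) = (k₁/k₂)·C_A⁻¹.
= (0.0630) / (0.216×0.8030) = 0.06300/0.1734 = 0.363.

0.363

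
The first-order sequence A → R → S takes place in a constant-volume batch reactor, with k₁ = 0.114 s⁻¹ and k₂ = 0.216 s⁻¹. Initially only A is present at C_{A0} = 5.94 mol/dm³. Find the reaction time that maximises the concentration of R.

6.27 s

For first-order series the maximum of C_R occurs at t_opt = ln(k₂/k₁)/(k₂−k₁).
= ln(0.216/0.114)/(0.216−0.114) = ln(1.895)/0.1020 = 0.6391/0.1020 = 6.27 s.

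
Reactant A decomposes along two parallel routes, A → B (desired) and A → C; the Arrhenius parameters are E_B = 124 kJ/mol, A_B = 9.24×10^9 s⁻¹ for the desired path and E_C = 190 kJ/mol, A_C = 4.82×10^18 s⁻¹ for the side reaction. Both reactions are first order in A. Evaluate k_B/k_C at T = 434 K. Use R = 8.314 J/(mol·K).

Since both paths have the same order in A, the concentration cancels and S_{B/C} = k_B/k_C = (A_B/A_C)·exp[(E_C−E_B)/(RT)].
(E_C−E_B)/(RT) = (190−124)×10³/(8.314×434) = 66000/3608 = 18.29.
k_B/k_C = (9.24×10^9/4.82×10^18)·exp(18.29) = 1.917×10^-9 × 8.786×10^7 = 0.168.
Since E_B < E_C, lowering the temperature improves selectivity toward B.

0.168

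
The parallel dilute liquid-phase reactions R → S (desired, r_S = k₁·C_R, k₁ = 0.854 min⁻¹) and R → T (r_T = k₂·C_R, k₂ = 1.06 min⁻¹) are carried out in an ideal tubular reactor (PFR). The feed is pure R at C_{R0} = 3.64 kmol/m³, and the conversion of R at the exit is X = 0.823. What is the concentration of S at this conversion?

C_R = C_{R0}(1−X) = 0.6443 kmol/m³.
Both paths are first order in R, so the instantaneous fraction to S is constant: dC_S/d(−C_R) = k₁/(k₁+k₂) = 0.4462.
C_S = 0.4462·(C_{R0}−C_R) = 0.4462×2.996 = 1.34 kmol/m³.

1.34 kmol/m³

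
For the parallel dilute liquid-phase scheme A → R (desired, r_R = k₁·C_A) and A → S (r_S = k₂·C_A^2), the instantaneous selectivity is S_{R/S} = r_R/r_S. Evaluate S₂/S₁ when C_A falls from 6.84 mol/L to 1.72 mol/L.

S_{R/S} = (k₁/k₂)·C_A⁻¹, so S₂/S₁ = (C_{A,2}/C_{A,1})⁻¹.
= 6.84/1.72 = 3.98.
Selectivity toward R rises as C_A falls — low-concentration operation is favoured.

3.98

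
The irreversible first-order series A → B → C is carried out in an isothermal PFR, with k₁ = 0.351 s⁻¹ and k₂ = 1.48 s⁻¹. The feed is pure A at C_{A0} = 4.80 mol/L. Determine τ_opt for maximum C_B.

1.27 s

Setting dC_B/dτ = 0 gives τ_opt = ln(k₂/k₁)/(k₂−k₁).
= ln(1.48/0.351)/(1.48−0.351) = ln(4.217)/1.129 = 1.439/1.129 = 1.27 s.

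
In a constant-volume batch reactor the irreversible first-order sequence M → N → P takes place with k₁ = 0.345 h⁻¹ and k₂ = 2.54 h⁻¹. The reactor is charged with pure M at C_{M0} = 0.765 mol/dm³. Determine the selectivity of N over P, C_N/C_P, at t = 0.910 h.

0.583

The intermediate concentration in a first-order A→B→C sequence is C_N = k₁C_{M0}(e^(−k₁t) − e^(−k₂t))/(k₂−k₁).
e^(−k₁t) = e^(−0.345×0.910) = e^(−0.3140) = 0.7306; e^(−k₂t) = e^(−2.311) = 0.09912.
C_N = 0.345×0.765/(2.54−0.345) × (0.7306−0.09912) = 0.1202×0.6314 = 0.07592 mol/dm³.
C_M = C_{M0}e^(−k₁t) = 0.5589 mol/dm³, so C_P = C_{M0}−C_M−C_N = 0.1302 mol/dm³; C_N/C_P = 0.583.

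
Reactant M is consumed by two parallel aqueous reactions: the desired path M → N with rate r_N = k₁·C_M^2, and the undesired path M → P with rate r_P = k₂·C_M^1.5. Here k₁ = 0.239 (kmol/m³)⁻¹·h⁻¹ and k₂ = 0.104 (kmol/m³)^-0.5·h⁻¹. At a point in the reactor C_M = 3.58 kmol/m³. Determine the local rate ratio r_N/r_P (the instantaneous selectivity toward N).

4.35

S_{N/P} = r_N/r_P = (k₁·C_M^2)/(k₂·C_M^1.5) = (k₁/k₂)·C_M^0.5.
= (0.239×3.580^2) / (0.104×3.580^1.5) = 3.063/0.7045 = 4.35.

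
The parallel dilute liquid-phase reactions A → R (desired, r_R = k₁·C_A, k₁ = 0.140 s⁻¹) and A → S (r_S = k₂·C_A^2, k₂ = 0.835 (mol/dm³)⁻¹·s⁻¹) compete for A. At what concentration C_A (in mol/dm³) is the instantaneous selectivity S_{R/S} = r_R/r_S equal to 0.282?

0.595 mol/dm³

S_{R/S} = (k₁/k₂)·C_A⁻¹ ⇒ C_A = (S·k₂/k₁)^(-1).
= (0.282×0.835/0.140)^(-1) = (1.682)^(-1) = 0.595 mol/dm³.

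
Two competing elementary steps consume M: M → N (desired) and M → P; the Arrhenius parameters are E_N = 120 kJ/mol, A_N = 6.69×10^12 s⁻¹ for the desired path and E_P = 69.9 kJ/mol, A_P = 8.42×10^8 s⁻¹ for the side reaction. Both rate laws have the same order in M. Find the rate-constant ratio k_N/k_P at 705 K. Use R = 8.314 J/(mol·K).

1.54

Since both paths have the same order in M, the concentration cancels and S_{N/P} = k_N/k_P = (A_N/A_P)·exp[(E_P−E_N)/(RT)].
(E_P−E_N)/(RT) = (69.9−120)×10³/(8.314×705) = -50100/5861 = -8.547.
k_N/k_P = (6.69×10^12/8.42×10^8)·exp(-8.547) = 7945 × 1.940×10^-4 = 1.54.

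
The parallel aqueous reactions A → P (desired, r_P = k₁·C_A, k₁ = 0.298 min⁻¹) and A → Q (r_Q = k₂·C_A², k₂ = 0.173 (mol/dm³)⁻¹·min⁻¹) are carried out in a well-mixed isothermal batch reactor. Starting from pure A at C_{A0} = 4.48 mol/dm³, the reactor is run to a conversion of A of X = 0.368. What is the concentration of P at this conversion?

C_A = C_{A0}(1−X) = 2.831 mol/dm³.
Along a PFR/batch, dC_P/dC_A = −r_P/(r_P+r_Q) = −k₁/(k₁+k₂·C_A).
Integrating from C_{A0} to C_A: C_P = (0.298/0.173)·ln[(0.298+0.173·4.48)/(0.298+0.173·2.83)] = 1.723·ln(1.073/0.7878) = 0.5322 mol/dm³.

0.532 mol/dm³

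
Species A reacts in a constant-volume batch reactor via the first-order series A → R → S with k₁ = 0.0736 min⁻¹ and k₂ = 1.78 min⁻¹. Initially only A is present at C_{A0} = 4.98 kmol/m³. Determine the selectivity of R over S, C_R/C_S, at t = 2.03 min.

0.350

For first-order series with pure A initially, C_R(t) = k₁C_{A0}/(k₂−k₁)·(e^(−k₁t) − e^(−k₂t)).
e^(−k₁t) = e^(−0.0736×2.03) = e^(−0.1494) = 0.8612; e^(−k₂t) = e^(−3.613) = 0.02696.
C_R = 0.0736×4.98/(1.78−0.0736) × (0.8612−0.02696) = 0.2148×0.8343 = 0.1792 kmol/m³.
C_A = C_{A0}e^(−k₁t) = 4.289 kmol/m³, so C_S = C_{A0}−C_A−C_R = 0.5119 kmol/m³; C_R/C_S = 0.350.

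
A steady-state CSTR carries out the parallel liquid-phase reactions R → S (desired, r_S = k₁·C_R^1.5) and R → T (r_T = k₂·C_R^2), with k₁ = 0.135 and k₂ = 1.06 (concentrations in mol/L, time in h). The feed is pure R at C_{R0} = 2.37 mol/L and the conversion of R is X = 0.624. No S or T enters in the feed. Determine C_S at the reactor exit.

0.176 mol/L

Exit C_R = C_{R0}(1−X) = 2.37×0.376 = 0.8911 mol/L.
In a CSTR the entire volume is at exit conditions, so r_S = 0.135×0.8911^1.5 = 0.1136 and r_T = 1.06×0.8911^2 = 0.8417.
Fraction of consumed R going to S: r_S/(r_S+r_T) = 0.1189.
C_S = 0.1189·C_{R0}·X = 0.1189×2.37×0.624 = 0.176 mol/L.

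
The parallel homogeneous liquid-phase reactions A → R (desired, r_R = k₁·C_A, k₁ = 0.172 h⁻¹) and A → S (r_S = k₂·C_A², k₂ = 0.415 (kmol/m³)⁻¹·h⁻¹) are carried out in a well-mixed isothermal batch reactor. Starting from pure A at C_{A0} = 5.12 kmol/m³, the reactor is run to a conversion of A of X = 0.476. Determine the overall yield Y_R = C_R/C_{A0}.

0.0470

C_A = C_{A0}(1−X) = 2.683 kmol/m³.
Along a PFR/batch, dC_R/dC_A = −r_R/(r_R+r_S) = −k₁/(k₁+k₂·C_A).
Integrating from C_{A0} to C_A: C_R = (0.172/0.415)·ln[(0.172+0.415·5.12)/(0.172+0.415·2.68)] = 0.4145·ln(2.297/1.285) = 0.2406 kmol/m³.
Y_R = C_R/C_{A0} = 0.2406/5.12 = 0.0470.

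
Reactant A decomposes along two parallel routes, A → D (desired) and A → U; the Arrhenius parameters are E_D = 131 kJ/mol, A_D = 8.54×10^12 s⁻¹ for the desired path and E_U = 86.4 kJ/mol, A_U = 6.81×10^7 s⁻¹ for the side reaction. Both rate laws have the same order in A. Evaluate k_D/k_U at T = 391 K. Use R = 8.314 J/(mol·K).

Since both paths have the same order in A, the concentration cancels and S_{D/U} = k_D/k_U = (A_D/A_U)·exp[(E_U−E_D)/(RT)].
(E_U−E_D)/(RT) = (86.4−131)×10³/(8.314×391) = -44600/3251 = -13.72.
k_D/k_U = (8.54×10^12/6.81×10^7)·exp(-13.72) = 1.254×10^5 × 1.100×10^-6 = 0.138.

0.138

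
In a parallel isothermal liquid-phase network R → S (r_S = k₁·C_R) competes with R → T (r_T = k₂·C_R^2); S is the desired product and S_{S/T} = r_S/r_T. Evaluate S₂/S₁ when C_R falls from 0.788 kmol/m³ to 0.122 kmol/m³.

S_{S/T} = (k₁/k₂)·C_R⁻¹, so S₂/S₁ = (C_{R,2}/C_{R,1})⁻¹.
= 0.788/0.122 = 6.46.

6.46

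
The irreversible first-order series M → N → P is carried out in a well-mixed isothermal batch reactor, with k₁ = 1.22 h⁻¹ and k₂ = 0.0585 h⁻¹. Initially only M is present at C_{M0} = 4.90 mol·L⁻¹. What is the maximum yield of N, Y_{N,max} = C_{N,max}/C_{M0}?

0.858

Evaluating C_N at t_opt = ln(k₂/k₁)/(k₂−k₁) gives C_{N,max}/C_{M0} = (k₁/k₂)^[k₂/(k₂−k₁)].
= (1.22/0.0585)^(0.0585/(0.0585−1.22)) = (20.85)^(-0.05037) = 0.8581.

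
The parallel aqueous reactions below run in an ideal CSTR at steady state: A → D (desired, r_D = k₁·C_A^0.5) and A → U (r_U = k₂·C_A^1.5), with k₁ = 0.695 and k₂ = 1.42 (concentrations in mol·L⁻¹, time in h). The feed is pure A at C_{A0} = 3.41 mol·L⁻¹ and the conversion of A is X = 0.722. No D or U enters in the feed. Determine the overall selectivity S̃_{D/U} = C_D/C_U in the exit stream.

0.516

Exit C_A = C_{A0}(1−X) = 3.41×0.278 = 0.9480 mol·L⁻¹.
A CSTR operates uniformly at the exit composition, giving r_D = 0.6767 and r_U = 1.311 (each k·C_A^n at C_A = 0.9480).
Overall selectivity = C_D/C_U = r_Dτ/(r_Uτ) = r_D/r_U = 0.516.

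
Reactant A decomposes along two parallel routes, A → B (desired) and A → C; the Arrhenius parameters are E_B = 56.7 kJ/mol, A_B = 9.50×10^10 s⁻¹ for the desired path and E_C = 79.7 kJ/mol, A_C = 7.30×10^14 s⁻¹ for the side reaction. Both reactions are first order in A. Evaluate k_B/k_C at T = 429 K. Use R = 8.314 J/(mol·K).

0.0822

With equal orders, S_{B/C} = k_B/k_C = (A_B/A_C)·exp[(E_C−E_B)/(RT)].
(E_C−E_B)/(RT) = (79.7−56.7)×10³/(8.314×429) = 23000/3567 = 6.449.
k_B/k_C = (9.50×10^10/7.30×10^14)·exp(6.449) = 1.301×10^-4 × 631.8 = 0.0822.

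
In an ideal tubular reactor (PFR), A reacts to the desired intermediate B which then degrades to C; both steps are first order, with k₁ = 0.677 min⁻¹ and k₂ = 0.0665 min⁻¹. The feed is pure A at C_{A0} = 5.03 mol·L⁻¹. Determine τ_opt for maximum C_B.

3.80 min

Setting dC_B/dτ = 0 gives τ_opt = ln(k₂/k₁)/(k₂−k₁).
= ln(0.0665/0.677)/(0.0665−0.677) = ln(0.09823)/-0.6105 = -2.320/-0.6105 = 3.80 min.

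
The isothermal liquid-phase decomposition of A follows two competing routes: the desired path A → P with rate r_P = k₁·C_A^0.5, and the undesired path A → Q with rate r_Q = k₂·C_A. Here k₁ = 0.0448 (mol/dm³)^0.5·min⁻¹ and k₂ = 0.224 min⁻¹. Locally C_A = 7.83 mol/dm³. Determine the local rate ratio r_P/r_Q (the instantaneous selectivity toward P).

S_{P/Q} = r_P/r_Q = (k₁·C_A^0.5)/(k₂·C_A) = (k₁/k₂)·C_A^-0.5.
= (0.0448×7.830^0.5) / (0.224×7.830) = 0.1254/1.754 = 0.0715.
The undesired path is higher order in A, so low C_A (CSTR or dilute feed) favours P.

0.0715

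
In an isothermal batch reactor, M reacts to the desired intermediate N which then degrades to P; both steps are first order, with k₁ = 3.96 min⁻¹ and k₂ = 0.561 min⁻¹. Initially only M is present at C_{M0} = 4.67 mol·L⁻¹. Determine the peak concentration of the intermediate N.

3.38 mol·L⁻¹

At the optimum, C_{N,max}/C_{M0} = (k₁/k₂)^[k₂/(k₂−k₁)].
= (3.96/0.561)^(0.561/(0.561−3.96)) = (7.059)^(-0.1650) = 0.7243.
C_{N,max} = 0.7243×4.67 = 3.38 mol·L⁻¹.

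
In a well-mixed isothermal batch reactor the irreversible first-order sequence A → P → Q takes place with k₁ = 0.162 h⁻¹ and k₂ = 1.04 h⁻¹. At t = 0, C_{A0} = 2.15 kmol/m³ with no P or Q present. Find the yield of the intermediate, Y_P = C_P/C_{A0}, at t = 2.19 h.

0.110

The intermediate concentration in a first-order A→B→C sequence is C_P = k₁C_{A0}(e^(−k₁t) − e^(−k₂t))/(k₂−k₁).
e^(−k₁t) = e^(−0.162×2.19) = e^(−0.3548) = 0.7013; e^(−k₂t) = e^(−2.278) = 0.1025.
C_P = 0.162×2.15/(1.04−0.162) × (0.7013−0.1025) = 0.3967×0.5988 = 0.2375 kmol/m³.
Y_P = C_P/C_{A0} = 0.2375/2.15 = 0.110.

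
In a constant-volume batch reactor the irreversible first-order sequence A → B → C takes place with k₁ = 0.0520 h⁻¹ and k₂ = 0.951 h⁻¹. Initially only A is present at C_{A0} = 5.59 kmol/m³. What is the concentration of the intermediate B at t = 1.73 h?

For first-order series with pure A initially, C_B(t) = k₁C_{A0}/(k₂−k₁)·(e^(−k₁t) − e^(−k₂t)).
e^(−k₁t) = e^(−0.0520×1.73) = e^(−0.08996) = 0.9140; e^(−k₂t) = e^(−1.645) = 0.1930.
C_B = 0.0520×5.59/(0.951−0.0520) × (0.9140−0.1930) = 0.3233×0.7210 = 0.2331 kmol/m³.

0.233 kmol/m³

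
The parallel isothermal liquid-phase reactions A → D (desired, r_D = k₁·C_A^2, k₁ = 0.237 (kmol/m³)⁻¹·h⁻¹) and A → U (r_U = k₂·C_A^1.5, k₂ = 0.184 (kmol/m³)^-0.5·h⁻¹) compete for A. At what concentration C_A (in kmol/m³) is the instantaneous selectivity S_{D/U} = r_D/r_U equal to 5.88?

S_{D/U} = (k₁/k₂)·C_A^0.5 ⇒ C_A = (S·k₂/k₁)^(2).
= (5.88×0.184/0.237)^(2) = (4.565)^(2) = 20.8 kmol/m³.

20.8 kmol/m³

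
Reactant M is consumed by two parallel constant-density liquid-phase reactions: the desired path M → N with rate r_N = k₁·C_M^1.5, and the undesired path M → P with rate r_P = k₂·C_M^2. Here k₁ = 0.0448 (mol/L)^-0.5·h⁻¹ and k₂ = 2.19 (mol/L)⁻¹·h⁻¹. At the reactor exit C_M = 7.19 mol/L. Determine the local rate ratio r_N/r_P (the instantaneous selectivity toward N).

0.00763

S_{N/P} = r_N/r_P = (k₁·C_M^1.5)/(k₂·C_M^2) = (k₁/k₂)·C_M^-0.5.
= (0.0448×7.190^1.5) / (2.19×7.190^2) = 0.8637/113.2 = 0.00763.
The undesired path is higher order in M, so low C_M (CSTR or dilute feed) favours N.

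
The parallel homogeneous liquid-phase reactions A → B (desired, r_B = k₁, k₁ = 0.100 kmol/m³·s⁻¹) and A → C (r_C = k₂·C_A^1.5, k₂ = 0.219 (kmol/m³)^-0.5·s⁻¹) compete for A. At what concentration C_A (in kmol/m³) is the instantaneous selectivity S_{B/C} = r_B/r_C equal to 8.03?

S_{B/C} = (k₁/k₂)·C_A^-1.5 ⇒ C_A = (S·k₂/k₁)^(1/(-1.5)).
= (8.03×0.219/0.100)^(-0.6667) = (17.59)^(-0.6667) = 0.148 kmol/m³.

0.148 kmol/m³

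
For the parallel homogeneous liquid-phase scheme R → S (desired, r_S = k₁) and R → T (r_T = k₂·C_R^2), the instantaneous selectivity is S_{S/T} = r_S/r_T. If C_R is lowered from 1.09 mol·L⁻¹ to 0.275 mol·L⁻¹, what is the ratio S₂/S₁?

S_{S/T} = (k₁/k₂)·C_R^-2, so S₂/S₁ = (C_{R,2}/C_{R,1})^-2.
= (0.275/1.09)^(-2) = (0.2523)^(-2) = 15.7.

15.7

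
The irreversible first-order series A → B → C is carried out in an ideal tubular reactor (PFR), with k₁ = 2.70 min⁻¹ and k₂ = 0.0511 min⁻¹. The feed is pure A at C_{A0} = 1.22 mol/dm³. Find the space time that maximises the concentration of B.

Setting dC_B/dτ = 0 gives τ_opt = ln(k₂/k₁)/(k₂−k₁).
= ln(0.0511/2.70)/(0.0511−2.70) = ln(0.01893)/-2.649 = -3.967/-2.649 = 1.50 min.

1.50 min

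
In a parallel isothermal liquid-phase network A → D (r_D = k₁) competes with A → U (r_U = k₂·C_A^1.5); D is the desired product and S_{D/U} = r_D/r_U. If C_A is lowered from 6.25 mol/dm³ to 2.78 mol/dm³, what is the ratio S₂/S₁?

3.37

S_{D/U} = (k₁/k₂)·C_A^-1.5, so S₂/S₁ = (C_{A,2}/C_{A,1})^-1.5.
= (2.78/6.25)^(-1.5) = (0.4448)^(-1.5) = 3.37.
Selectivity toward D rises as C_A falls — low-concentration operation is favoured.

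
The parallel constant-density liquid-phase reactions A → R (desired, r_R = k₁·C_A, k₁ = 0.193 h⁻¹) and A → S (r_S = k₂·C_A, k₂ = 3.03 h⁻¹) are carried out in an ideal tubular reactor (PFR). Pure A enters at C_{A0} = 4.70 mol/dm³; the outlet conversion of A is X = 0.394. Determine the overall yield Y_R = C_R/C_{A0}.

C_A = C_{A0}(1−X) = 2.848 mol/dm³.
Both paths are first order in A, so the instantaneous fraction to R is constant: dC_R/d(−C_A) = k₁/(k₁+k₂) = 0.05988.
C_R = 0.05988·(C_{A0}−C_A) = 0.05988×1.852 = 0.111 mol/dm³.
Y_R = C_R/C_{A0} = 0.1109/4.70 = 0.0236.

0.0236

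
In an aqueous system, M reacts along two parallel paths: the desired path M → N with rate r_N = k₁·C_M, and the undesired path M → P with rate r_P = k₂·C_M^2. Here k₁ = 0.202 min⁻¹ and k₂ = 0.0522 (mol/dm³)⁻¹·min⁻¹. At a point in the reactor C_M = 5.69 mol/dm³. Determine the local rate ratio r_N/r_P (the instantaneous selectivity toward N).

0.680

S_{N/P} = r_N/r_P = (k₁·C_M)/(k₂·C_M^2) = (k₁/k₂)·C_M⁻¹.
= (0.202×5.690) / (0.0522×5.690^2) = 1.149/1.690 = 0.680.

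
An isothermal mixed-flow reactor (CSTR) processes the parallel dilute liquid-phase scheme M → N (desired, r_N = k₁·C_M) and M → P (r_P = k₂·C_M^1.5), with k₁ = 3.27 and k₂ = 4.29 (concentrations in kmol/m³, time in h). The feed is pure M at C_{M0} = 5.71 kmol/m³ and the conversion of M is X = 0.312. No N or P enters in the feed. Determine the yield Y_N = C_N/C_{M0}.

0.0867

Exit C_M = C_{M0}(1−X) = 5.71×0.688 = 3.928 kmol/m³.
Rates in a CSTR are evaluated at the outlet concentration: r_N = 3.27×3.928 = 12.85, r_P = 4.29×3.928^1.5 = 33.40.
Fraction of consumed M going to N: r_N/(r_N+r_P) = 0.2778.
C_N = 0.2778·C_{M0}·X = 0.2778×5.71×0.312 = 0.495 kmol/m³; Y_N = C_N/C_{M0} = 0.0867.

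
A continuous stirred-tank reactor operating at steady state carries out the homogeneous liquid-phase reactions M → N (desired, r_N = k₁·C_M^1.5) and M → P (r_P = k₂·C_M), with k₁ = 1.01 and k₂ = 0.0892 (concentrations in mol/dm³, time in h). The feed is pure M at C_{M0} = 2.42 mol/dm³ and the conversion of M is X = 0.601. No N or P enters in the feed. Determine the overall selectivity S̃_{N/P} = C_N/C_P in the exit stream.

11.1

Exit C_M = C_{M0}(1−X) = 2.42×0.399 = 0.9656 mol/dm³.
A CSTR operates uniformly at the exit composition, giving r_N = 0.9583 and r_P = 0.08613 (each k·C_M^n at C_M = 0.9656).
Overall selectivity = C_N/C_P = r_Nτ/(r_Pτ) = r_N/r_P = 11.1.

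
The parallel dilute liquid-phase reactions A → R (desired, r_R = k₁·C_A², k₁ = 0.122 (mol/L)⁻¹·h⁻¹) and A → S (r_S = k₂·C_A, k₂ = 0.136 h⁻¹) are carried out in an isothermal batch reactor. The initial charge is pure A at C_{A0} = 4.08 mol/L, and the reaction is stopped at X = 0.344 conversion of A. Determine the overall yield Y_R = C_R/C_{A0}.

C_A = C_{A0}(1−X) = 2.676 mol/L.
Along a PFR/batch, dC_S/dC_A = −r_S/(r_R+r_S) = −k₂/(k₂+k₁·C_A).
Integrating from C_{A0} to C_A: C_S = (0.136/0.122)·ln[(0.136+0.122·4.08)/(0.136+0.122·2.68)] = 1.115·ln(0.6338/0.4625) = 0.3511 mol/L.
Then C_R = (C_{A0}−C_A) − C_S = 1.404 − 0.3511 = 1.052 mol/L.
Y_R = C_R/C_{A0} = 1.052/4.08 = 0.258.

0.258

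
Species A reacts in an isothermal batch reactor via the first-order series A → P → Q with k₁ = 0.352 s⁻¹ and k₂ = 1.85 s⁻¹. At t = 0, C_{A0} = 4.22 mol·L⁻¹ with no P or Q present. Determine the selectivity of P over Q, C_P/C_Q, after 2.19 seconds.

0.242

Solving the coupled first-order balances gives C_P(t) = [k₁/(k₂−k₁)]·C_{A0}·(e^(−k₁t) − e^(−k₂t)).
e^(−k₁t) = e^(−0.352×2.19) = e^(−0.7709) = 0.4626; e^(−k₂t) = e^(−4.051) = 0.01740.
C_P = 0.352×4.22/(1.85−0.352) × (0.4626−0.01740) = 0.9916×0.4452 = 0.4415 mol·L⁻¹.
C_A = C_{A0}e^(−k₁t) = 1.952 mol·L⁻¹, so C_Q = C_{A0}−C_A−C_P = 1.826 mol·L⁻¹; C_P/C_Q = 0.242.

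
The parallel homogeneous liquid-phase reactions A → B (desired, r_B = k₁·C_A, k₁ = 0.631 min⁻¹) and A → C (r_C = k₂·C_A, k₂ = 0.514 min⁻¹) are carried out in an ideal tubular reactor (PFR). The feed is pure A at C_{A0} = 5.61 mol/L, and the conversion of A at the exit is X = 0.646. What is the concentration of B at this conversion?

C_A = C_{A0}(1−X) = 1.986 mol/L.
Both paths are first order in A, so the instantaneous fraction to B is constant: dC_B/d(−C_A) = k₁/(k₁+k₂) = 0.5511.
C_B = 0.5511·(C_{A0}−C_A) = 0.5511×3.624 = 2.00 mol/L.

2.00 mol/L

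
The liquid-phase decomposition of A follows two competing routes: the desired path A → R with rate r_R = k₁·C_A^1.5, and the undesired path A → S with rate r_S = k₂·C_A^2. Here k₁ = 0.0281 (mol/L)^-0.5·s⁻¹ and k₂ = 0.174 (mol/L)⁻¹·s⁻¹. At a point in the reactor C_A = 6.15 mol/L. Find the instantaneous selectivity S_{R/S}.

0.0651

S_{R/S} = r_R/r_S = (k₁·C_A^1.5)/(k₂·C_A^2) = (k₁/k₂)·C_A^-0.5.
= (0.0281×6.150^1.5) / (0.174×6.150^2) = 0.4286/6.581 = 0.0651.
The undesired path is higher order in A, so low C_A (CSTR or dilute feed) favours R.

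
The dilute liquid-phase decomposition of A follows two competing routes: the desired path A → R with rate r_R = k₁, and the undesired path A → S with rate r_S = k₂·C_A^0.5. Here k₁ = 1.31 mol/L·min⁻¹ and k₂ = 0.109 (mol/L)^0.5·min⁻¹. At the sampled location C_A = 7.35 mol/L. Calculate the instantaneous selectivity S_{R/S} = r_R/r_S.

S_{R/S} = r_R/r_S = (k₁)/(k₂·C_A^0.5) = (k₁/k₂)·C_A^-0.5.
= (1.31) / (0.109×7.350^0.5) = 1.310/0.2955 = 4.43.
The undesired path is higher order in A, so low C_A (CSTR or dilute feed) favours R.

4.43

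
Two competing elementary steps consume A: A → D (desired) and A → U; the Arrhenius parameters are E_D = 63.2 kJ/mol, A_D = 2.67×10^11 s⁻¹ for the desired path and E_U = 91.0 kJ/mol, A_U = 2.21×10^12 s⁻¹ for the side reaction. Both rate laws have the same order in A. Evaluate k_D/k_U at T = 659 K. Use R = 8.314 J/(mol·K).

k_D/k_U = (A_D/A_U)·exp[−(E_D−E_U)/(RT)] = (A_D/A_U)·exp[(E_U−E_D)/(RT)].
(E_U−E_D)/(RT) = (91.0−63.2)×10³/(8.314×659) = 27800/5479 = 5.074.
k_D/k_U = (2.67×10^11/2.21×10^12)·exp(5.074) = 0.1208 × 159.8 = 19.3.

19.3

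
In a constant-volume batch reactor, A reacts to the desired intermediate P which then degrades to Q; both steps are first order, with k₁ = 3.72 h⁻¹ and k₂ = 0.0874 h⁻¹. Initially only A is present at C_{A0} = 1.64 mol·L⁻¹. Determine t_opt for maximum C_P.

1.03 h

For first-order series the maximum of C_P occurs at t_opt = ln(k₂/k₁)/(k₂−k₁).
= ln(0.0874/3.72)/(0.0874−3.72) = ln(0.02349)/-3.633 = -3.751/-3.633 = 1.03 h.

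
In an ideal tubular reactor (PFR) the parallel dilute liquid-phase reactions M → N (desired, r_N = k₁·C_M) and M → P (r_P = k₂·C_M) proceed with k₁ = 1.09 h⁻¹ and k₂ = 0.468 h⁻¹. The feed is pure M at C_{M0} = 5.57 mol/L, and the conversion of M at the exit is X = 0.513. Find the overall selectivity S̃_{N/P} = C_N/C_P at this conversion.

2.33

C_M = C_{M0}(1−X) = 2.713 mol/L.
Both paths are first order in M, so the instantaneous fraction to N is constant: dC_N/d(−C_M) = k₁/(k₁+k₂) = 0.6996.
C_N = 0.6996·(C_{M0}−C_M) = 0.6996×2.857 = 2.00 mol/L.
C_P = (C_{M0}−C_M)−C_N = 0.8583 mol/L; S̃_{N/P} = 1.999/0.8583 = 2.33.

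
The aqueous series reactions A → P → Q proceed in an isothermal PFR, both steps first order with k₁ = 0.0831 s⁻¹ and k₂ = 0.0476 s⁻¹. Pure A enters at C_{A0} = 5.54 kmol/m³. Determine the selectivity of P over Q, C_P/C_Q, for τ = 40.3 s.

For first-order series with pure A initially, C_P(τ) = k₁C_{A0}/(k₂−k₁)·(e^(−k₁τ) − e^(−k₂τ)).
e^(−k₁τ) = e^(−0.0831×40.3) = e^(−3.349) = 0.03512; e^(−k₂τ) = e^(−1.918) = 0.1469.
C_P = 0.0831×5.54/(0.0476−0.0831) × (0.03512−0.1469) = (-12.97)×(-0.1117) = 1.449 kmol/m³.
C_A = C_{A0}e^(−k₁τ) = 0.1946 kmol/m³, so C_Q = C_{A0}−C_A−C_P = 3.896 kmol/m³; C_P/C_Q = 0.372.

0.372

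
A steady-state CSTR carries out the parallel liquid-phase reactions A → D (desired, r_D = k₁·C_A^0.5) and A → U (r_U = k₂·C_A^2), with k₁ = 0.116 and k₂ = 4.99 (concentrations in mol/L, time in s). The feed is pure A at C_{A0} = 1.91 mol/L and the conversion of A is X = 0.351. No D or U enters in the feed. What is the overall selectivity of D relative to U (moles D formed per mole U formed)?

0.0168

Exit C_A = C_{A0}(1−X) = 1.91×0.649 = 1.240 mol/L.
In a CSTR the entire volume is at exit conditions, so r_D = 0.116×1.240^0.5 = 0.1292 and r_U = 4.99×1.240^2 = 7.668.
Overall selectivity = C_D/C_U = r_Dτ/(r_Uτ) = r_D/r_U = 0.0168.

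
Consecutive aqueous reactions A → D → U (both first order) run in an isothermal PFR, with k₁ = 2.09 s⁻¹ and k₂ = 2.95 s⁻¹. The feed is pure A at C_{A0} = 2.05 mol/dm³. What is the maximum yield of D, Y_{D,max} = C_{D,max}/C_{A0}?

At the optimum, C_{D,max}/C_{A0} = (k₁/k₂)^[k₂/(k₂−k₁)].
= (2.09/2.95)^(2.95/(2.95−2.09)) = (0.7085)^(3.430) = 0.3066.

0.307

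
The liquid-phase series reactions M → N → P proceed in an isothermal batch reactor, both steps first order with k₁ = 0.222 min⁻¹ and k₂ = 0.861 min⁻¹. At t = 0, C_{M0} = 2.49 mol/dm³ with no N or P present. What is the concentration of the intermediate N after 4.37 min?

0.308 mol/dm³

For first-order series with pure M initially, C_N(t) = k₁C_{M0}/(k₂−k₁)·(e^(−k₁t) − e^(−k₂t)).
e^(−k₁t) = e^(−0.222×4.37) = e^(−0.9701) = 0.3790; e^(−k₂t) = e^(−3.763) = 0.02322.
C_N = 0.222×2.49/(0.861−0.222) × (0.3790−0.02322) = 0.8651×0.3558 = 0.3078 mol/dm³.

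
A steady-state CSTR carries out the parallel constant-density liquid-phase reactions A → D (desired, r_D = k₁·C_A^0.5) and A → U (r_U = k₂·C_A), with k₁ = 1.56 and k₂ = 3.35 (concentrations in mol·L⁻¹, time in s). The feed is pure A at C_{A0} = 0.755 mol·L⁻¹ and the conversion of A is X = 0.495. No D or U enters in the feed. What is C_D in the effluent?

0.161 mol·L⁻¹

Exit C_A = C_{A0}(1−X) = 0.755×0.505 = 0.3813 mol·L⁻¹.
A CSTR operates uniformly at the exit composition, giving r_D = 0.9633 and r_U = 1.277 (each k·C_A^n at C_A = 0.3813).
Fraction of consumed A going to D: r_D/(r_D+r_U) = 0.4299.
C_D = 0.4299·C_{A0}·X = 0.4299×0.755×0.495 = 0.161 mol·L⁻¹.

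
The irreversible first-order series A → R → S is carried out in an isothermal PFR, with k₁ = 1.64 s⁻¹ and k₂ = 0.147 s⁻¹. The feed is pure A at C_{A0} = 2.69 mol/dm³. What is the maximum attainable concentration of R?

2.12 mol/dm³

Evaluating C_R at τ_opt = ln(k₂/k₁)/(k₂−k₁) gives C_{R,max}/C_{A0} = (k₁/k₂)^[k₂/(k₂−k₁)].
= (1.64/0.147)^(0.147/(0.147−1.64)) = (11.16)^(-0.09846) = 0.7886.
C_{R,max} = 0.7886×2.69 = 2.12 mol/dm³.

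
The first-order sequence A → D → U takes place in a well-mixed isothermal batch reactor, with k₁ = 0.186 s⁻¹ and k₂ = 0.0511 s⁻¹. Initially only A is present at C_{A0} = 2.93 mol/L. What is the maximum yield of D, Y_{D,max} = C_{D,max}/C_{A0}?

At the optimum, C_{D,max}/C_{A0} = (k₁/k₂)^[k₂/(k₂−k₁)].
= (0.186/0.0511)^(0.0511/(0.0511−0.186)) = (3.640)^(-0.3788) = 0.6130.

0.613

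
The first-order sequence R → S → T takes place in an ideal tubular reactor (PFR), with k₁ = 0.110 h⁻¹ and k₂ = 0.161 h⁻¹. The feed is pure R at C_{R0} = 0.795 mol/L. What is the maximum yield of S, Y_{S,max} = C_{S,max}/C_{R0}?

0.300

Evaluating C_S at τ_opt = ln(k₂/k₁)/(k₂−k₁) gives C_{S,max}/C_{R0} = (k₁/k₂)^[k₂/(k₂−k₁)].
= (0.110/0.161)^(0.161/(0.161−0.110)) = (0.6832)^(3.157) = 0.3004.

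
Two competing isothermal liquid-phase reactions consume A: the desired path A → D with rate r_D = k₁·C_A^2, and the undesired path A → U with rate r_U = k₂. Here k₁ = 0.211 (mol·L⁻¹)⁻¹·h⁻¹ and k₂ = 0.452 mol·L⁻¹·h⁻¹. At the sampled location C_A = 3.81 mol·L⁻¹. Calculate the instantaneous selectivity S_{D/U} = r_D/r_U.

S_{D/U} = r_D/r_U = (k₁·C_A^2)/(k₂) = (k₁/k₂)·C_A^2.
= (0.211×3.810^2) / (0.452) = 3.063/0.4520 = 6.78.

6.78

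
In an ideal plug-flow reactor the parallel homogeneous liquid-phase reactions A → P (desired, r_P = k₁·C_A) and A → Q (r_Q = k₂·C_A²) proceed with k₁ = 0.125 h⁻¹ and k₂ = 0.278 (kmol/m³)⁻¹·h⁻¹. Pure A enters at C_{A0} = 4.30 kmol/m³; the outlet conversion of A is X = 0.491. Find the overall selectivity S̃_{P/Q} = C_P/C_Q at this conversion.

0.143

C_A = C_{A0}(1−X) = 2.189 kmol/m³.
Along a PFR/batch, dC_P/dC_A = −r_P/(r_P+r_Q) = −k₁/(k₁+k₂·C_A).
Integrating from C_{A0} to C_A: C_P = (0.125/0.278)·ln[(0.125+0.278·4.30)/(0.125+0.278·2.19)] = 0.4496·ln(1.320/0.7335) = 0.2644 kmol/m³.
C_Q = (C_{A0}−C_A)−C_P = 1.847 kmol/m³; S̃_{P/Q} = 0.2644/1.847 = 0.143.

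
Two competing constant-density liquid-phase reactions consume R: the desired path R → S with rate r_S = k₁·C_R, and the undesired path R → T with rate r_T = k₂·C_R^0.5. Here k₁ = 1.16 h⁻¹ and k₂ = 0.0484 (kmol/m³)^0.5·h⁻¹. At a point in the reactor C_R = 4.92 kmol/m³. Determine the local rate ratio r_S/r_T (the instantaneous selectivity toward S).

S_{S/T} = r_S/r_T = (k₁·C_R)/(k₂·C_R^0.5) = (k₁/k₂)·C_R^0.5.
= (1.16×4.920) / (0.0484×4.920^0.5) = 5.707/0.1074 = 53.2.

53.2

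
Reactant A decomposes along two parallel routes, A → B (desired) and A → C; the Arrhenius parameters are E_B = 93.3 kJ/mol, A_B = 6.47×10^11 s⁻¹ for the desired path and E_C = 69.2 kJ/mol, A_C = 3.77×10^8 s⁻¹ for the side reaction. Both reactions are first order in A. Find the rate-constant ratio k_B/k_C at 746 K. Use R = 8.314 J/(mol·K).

Since both paths have the same order in A, the concentration cancels and S_{B/C} = k_B/k_C = (A_B/A_C)·exp[(E_C−E_B)/(RT)].
(E_C−E_B)/(RT) = (69.2−93.3)×10³/(8.314×746) = -24100/6202 = -3.886.
k_B/k_C = (6.47×10^11/3.77×10^8)·exp(-3.886) = 1716 × 0.02053 = 35.2.

35.2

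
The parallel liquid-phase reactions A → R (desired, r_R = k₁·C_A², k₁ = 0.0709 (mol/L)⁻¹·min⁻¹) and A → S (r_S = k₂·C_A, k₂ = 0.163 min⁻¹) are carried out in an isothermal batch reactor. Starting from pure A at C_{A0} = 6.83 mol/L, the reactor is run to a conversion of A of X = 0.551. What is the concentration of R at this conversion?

2.54 mol/L

C_A = C_{A0}(1−X) = 3.067 mol/L.
Along a PFR/batch, dC_S/dC_A = −r_S/(r_R+r_S) = −k₂/(k₂+k₁·C_A).
Integrating from C_{A0} to C_A: C_S = (0.163/0.0709)·ln[(0.163+0.0709·6.83)/(0.163+0.0709·3.07)] = 2.299·ln(0.6472/0.3804) = 1.222 mol/L.
Then C_R = (C_{A0}−C_A) − C_S = 3.763 − 1.222 = 2.542 mol/L.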